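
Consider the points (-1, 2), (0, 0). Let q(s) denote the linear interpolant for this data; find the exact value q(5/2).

L_0(5/2) = (5/2)/[(-1)] = -5/2
L_1(5/2) = (7/2)/[(1)] = 7/2
Sum: 2·(-5/2) + 0 = -5

-5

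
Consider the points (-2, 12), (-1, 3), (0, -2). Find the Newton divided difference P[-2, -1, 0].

2

P[-2,-1] = (3 - 12) / (-1 - (-2)) = -9
P[-1,0] = (-2 - 3) / (0 - (-1)) = -5
P[-2,-1,0] = (-5 - (-9)) / (0 - (-2)) = 2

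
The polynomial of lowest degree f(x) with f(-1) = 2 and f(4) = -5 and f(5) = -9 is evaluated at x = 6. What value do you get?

-208/15

L_0(6) = (2)·(1)/[(-5)·(-6)] = 1/15
L_1(6) = (7)·(1)/[(5)·(-1)] = -7/5
L_2(6) = (7)·(2)/[(6)·(1)] = 7/3
Sum: 2·(1/15) + (-5)·(-7/5) + (-9)·(7/3) = -208/15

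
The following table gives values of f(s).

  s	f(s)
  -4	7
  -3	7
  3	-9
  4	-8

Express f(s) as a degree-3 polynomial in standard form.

Newton's divided differences:
f[-4,-3] = (7 - 7) / (-3 - (-4)) = 0
f[-3,3] = (-9 - 7) / (3 - (-3)) = -8/3
f[3,4] = (-8 - (-9)) / (4 - 3) = 1
f[-4,-3,3] = (-8/3 - 0) / (3 - (-4)) = -8/21
f[-3,3,4] = (1 - (-8/3)) / (4 - (-3)) = 11/21
f[-4,-3,3,4] = (11/21 - (-8/21)) / (4 - (-4)) = 19/168
f(s) = 7 + (-8/21)·(s + 4)(s + 3) + (19/168)·(s + 4)(s + 3)(s - 3)
Expanding: f(s) = (19/168)s^3 + (1/14)s^2 - (619/168)s - 23/14

f(s) = (19/168)s^3 + (1/14)s^2 - (619/168)s - 23/14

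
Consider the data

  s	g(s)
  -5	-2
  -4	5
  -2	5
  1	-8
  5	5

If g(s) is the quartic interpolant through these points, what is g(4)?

-5

L_0(4) = (8)·(6)·(3)·(-1)/[(-1)·(-3)·(-6)·(-10)] = -4/5
L_1(4) = (9)·(6)·(3)·(-1)/[(1)·(-2)·(-5)·(-9)] = 9/5
L_2(4) = (9)·(8)·(3)·(-1)/[(3)·(2)·(-3)·(-7)] = -12/7
L_3(4) = (9)·(8)·(6)·(-1)/[(6)·(5)·(3)·(-4)] = 6/5
L_4(4) = (9)·(8)·(6)·(3)/[(10)·(9)·(7)·(4)] = 18/35
Sum: (-2)·(-4/5) + 5·(9/5) + 5·(-12/7) + (-8)·(6/5) + 5·(18/35) = -5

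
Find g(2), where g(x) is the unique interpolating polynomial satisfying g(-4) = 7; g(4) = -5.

-2

Evaluate each Lagrange basis at x = 2:
L_0(2) = (-2)/[(-8)] = 1/4
L_1(2) = (6)/[(8)] = 3/4
Sum: 7·(1/4) + (-5)·(3/4) = -2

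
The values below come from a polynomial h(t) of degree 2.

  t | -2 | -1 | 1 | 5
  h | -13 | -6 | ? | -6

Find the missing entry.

2

The 3 known values determine h uniquely (degree ≤ 2).
L_0(1) = (2)·(-4)/[(-1)·(-7)] = -8/7
L_1(1) = (3)·(-4)/[(1)·(-6)] = 2
L_2(1) = (3)·(2)/[(7)·(6)] = 1/7
Sum: (-13)·(-8/7) + (-6)·(2) + (-6)·(1/7) = 2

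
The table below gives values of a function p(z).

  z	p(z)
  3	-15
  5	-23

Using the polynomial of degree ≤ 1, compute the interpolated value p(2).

L_0(2) = (-3)/[(-2)] = 3/2
L_1(2) = (-1)/[(2)] = -1/2
Sum: (-15)·(3/2) + (-23)·(-1/2) = -11

-11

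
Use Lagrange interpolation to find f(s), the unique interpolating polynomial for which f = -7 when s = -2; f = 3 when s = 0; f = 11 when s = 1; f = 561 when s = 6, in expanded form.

f(s) = 2s^3 + 3s^2 + 3s + 3

Build the Lagrange basis polynomials:
L_0(s) = s(s - 1)(s - 6) / [-48] = -(1/48)s^3 + (7/48)s^2 - (1/8)s
L_1(s) = (s + 2)(s - 1)(s - 6) / [12] = (1/12)s^3 - (5/12)s^2 - (2/3)s + 1
L_2(s) = (s + 2)s(s - 6) / [-15] = -(1/15)s^3 + (4/15)s^2 + (4/5)s
L_3(s) = (s + 2)s(s - 1) / [240] = (1/240)s^3 + (1/240)s^2 - (1/120)s
f(s) = (-7)·L_0 + 3·L_1 + 11·L_2 + 561·L_3
  (-7)·L_0(s) = (7/48)s^3 - (49/48)s^2 + (7/8)s
  3·L_1(s) = (1/4)s^3 - (5/4)s^2 - 2s + 3
  11·L_2(s) = -(11/15)s^3 + (44/15)s^2 + (44/5)s
  561·L_3(s) = (187/80)s^3 + (187/80)s^2 - (187/40)s
Adding term by term: 2s^3 + 3s^2 + 3s + 3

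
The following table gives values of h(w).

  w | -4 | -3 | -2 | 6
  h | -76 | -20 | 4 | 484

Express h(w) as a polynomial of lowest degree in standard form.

h(w) = 2w^3 + 2w^2 - 4w + 4

Newton's divided differences:
h[-4,-3] = (-20 - (-76)) / (-3 - (-4)) = 56
h[-3,-2] = (4 - (-20)) / (-2 - (-3)) = 24
h[-2,6] = (484 - 4) / (6 - (-2)) = 60
h[-4,-3,-2] = (24 - 56) / (-2 - (-4)) = -16
h[-3,-2,6] = (60 - 24) / (6 - (-3)) = 4
h[-4,-3,-2,6] = (4 - (-16)) / (6 - (-4)) = 2
h(w) = -76 + 56·(w + 4) + (-16)·(w + 4)(w + 3) + 2·(w + 4)(w + 3)(w + 2)
Expanding: h(w) = 2w^3 + 2w^2 - 4w + 4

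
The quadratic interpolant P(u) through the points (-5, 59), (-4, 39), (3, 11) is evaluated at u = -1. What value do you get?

L_0(-1) = (3)·(-4)/[(-1)·(-8)] = -3/2
L_1(-1) = (4)·(-4)/[(1)·(-7)] = 16/7
L_2(-1) = (4)·(3)/[(8)·(7)] = 3/14
Sum: 59·(-3/2) + 39·(16/7) + 11·(3/14) = 3

3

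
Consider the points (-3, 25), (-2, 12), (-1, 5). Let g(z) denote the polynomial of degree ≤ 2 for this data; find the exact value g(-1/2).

Using Newton's divided-difference form:
g[-3,-2] = (12 - 25) / (-2 - (-3)) = -13
g[-2,-1] = (5 - 12) / (-1 - (-2)) = -7
g[-3,-2,-1] = (-7 - (-13)) / (-1 - (-3)) = 3
g(-1/2) = 25 + (-13)·(5/2) + 3·(5/2)·(3/2) = 15/4

15/4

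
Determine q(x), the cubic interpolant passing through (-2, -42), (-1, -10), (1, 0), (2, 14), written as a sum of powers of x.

Build the Lagrange basis polynomials:
L_0(x) = (x + 1)(x - 1)(x - 2) / [-12] = -(1/12)x^3 + (1/6)x^2 + (1/12)x - 1/6
L_1(x) = (x + 2)(x - 1)(x - 2) / [6] = (1/6)x^3 - (1/6)x^2 - (2/3)x + 2/3
L_2(x) = (x + 2)(x + 1)(x - 2) / [-6] = -(1/6)x^3 - (1/6)x^2 + (2/3)x + 2/3
L_3(x) = (x + 2)(x + 1)(x - 1) / [12] = (1/12)x^3 + (1/6)x^2 - (1/12)x - 1/6
q(x) = (-42)·L_0 + (-10)·L_1 + 0·L_2 + 14·L_3
  (-42)·L_0(x) = (7/2)x^3 - 7x^2 - (7/2)x + 7
  (-10)·L_1(x) = -(5/3)x^3 + (5/3)x^2 + (20/3)x - 20/3
  0·L_2(x) = 0
  14·L_3(x) = (7/6)x^3 + (7/3)x^2 - (7/6)x - 7/3
Adding term by term: 3x^3 - 3x^2 + 2x - 2

q(x) = 3x^3 - 3x^2 + 2x - 2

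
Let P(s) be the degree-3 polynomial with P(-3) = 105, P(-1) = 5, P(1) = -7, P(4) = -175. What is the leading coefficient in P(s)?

L_0(s) = (s + 1)(s - 1)(s - 4) / [-56] = -(1/56)s^3 + (1/14)s^2 + (1/56)s - 1/14
L_1(s) = (s + 3)(s - 1)(s - 4) / [20] = (1/20)s^3 - (1/10)s^2 - (11/20)s + 3/5
L_2(s) = (s + 3)(s + 1)(s - 4) / [-24] = -(1/24)s^3 + (13/24)s + 1/2
L_3(s) = (s + 3)(s + 1)(s - 1) / [105] = (1/105)s^3 + (1/35)s^2 - (1/105)s - 1/35
P(s) = 105·L_0 + 5·L_1 + (-7)·L_2 + (-175)·L_3
Only the coefficient of s^3 is needed; take it from each L_i and combine:
105·(-1/56) + 5·(1/20) + (-7)·(-1/24) + (-175)·(1/105) = -3

-3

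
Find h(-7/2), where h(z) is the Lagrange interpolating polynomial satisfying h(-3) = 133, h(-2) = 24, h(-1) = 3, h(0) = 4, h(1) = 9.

Evaluate each Lagrange basis at z = -7/2:
L_0(-7/2) = (-3/2)·(-5/2)·(-7/2)·(-9/2)/[(-1)·(-2)·(-3)·(-4)] = 315/128
L_1(-7/2) = (-1/2)·(-5/2)·(-7/2)·(-9/2)/[(1)·(-1)·(-2)·(-3)] = -105/32
L_2(-7/2) = (-1/2)·(-3/2)·(-7/2)·(-9/2)/[(2)·(1)·(-1)·(-2)] = 189/64
L_3(-7/2) = (-1/2)·(-3/2)·(-5/2)·(-9/2)/[(3)·(2)·(1)·(-1)] = -45/32
L_4(-7/2) = (-1/2)·(-3/2)·(-5/2)·(-7/2)/[(4)·(3)·(2)·(1)] = 35/128
Sum: 133·(315/128) + 24·(-105/32) + 3·(189/64) + 4·(-45/32) + 9·(35/128) = 1017/4

1017/4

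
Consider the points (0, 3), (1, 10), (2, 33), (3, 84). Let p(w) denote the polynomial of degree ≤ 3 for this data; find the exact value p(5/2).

L_0(5/2) = (3/2)·(1/2)·(-1/2)/[(-1)·(-2)·(-3)] = 1/16
L_1(5/2) = (5/2)·(1/2)·(-1/2)/[(1)·(-1)·(-2)] = -5/16
L_2(5/2) = (5/2)·(3/2)·(-1/2)/[(2)·(1)·(-1)] = 15/16
L_3(5/2) = (5/2)·(3/2)·(1/2)/[(3)·(2)·(1)] = 5/16
Sum: 3·(1/16) + 10·(-5/16) + 33·(15/16) + 84·(5/16) = 217/4

217/4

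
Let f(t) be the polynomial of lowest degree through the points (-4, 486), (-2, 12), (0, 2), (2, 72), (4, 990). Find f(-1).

Using Newton's divided-difference form:
f[-4,-2] = (12 - 486) / (-2 - (-4)) = -237
f[-2,0] = (2 - 12) / (0 - (-2)) = -5
f[0,2] = (72 - 2) / (2 - 0) = 35
f[2,4] = (990 - 72) / (4 - 2) = 459
f[-4,-2,0] = (-5 - (-237)) / (0 - (-4)) = 58
f[-2,0,2] = (35 - (-5)) / (2 - (-2)) = 10
f[0,2,4] = (459 - 35) / (4 - 0) = 106
f[-4,-2,0,2] = (10 - 58) / (2 - (-4)) = -8
f[-2,0,2,4] = (106 - 10) / (4 - (-2)) = 16
f[-4,-2,0,2,4] = (16 - (-8)) / (4 - (-4)) = 3
f(-1) = 486 + (-237)·(3) + 58·(3)·(1) + (-8)·(3)·(1)·(-1) + 3·(3)·(1)·(-1)·(-3) = 0

0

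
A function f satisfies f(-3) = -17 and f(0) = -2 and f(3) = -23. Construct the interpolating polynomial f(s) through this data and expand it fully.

f(s) = -2s^2 - s - 2

Build the Lagrange basis polynomials:
L_0(s) = s(s - 3) / [18] = (1/18)s^2 - (1/6)s
L_1(s) = (s + 3)(s - 3) / [-9] = -(1/9)s^2 + 1
L_2(s) = (s + 3)s / [18] = (1/18)s^2 + (1/6)s
f(s) = (-17)·L_0 + (-2)·L_1 + (-23)·L_2
  (-17)·L_0(s) = -(17/18)s^2 + (17/6)s
  (-2)·L_1(s) = (2/9)s^2 - 2
  (-23)·L_2(s) = -(23/18)s^2 - (23/6)s
Adding term by term: -2s^2 - s - 2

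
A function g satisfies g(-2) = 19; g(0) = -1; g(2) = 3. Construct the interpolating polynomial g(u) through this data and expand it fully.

g(u) = 3u^2 - 4u - 1

Newton's divided differences:
g[-2,0] = (-1 - 19) / (0 - (-2)) = -10
g[0,2] = (3 - (-1)) / (2 - 0) = 2
g[-2,0,2] = (2 - (-10)) / (2 - (-2)) = 3
g(u) = 19 + (-10)·(u + 2) + 3·(u + 2)u
Expanding: g(u) = 3u^2 - 4u - 1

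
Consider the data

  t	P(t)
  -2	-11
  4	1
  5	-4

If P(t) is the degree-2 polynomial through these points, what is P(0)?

1

Evaluate each Lagrange basis at t = 0:
L_0(0) = (-4)·(-5)/[(-6)·(-7)] = 10/21
L_1(0) = (2)·(-5)/[(6)·(-1)] = 5/3
L_2(0) = (2)·(-4)/[(7)·(1)] = -8/7
Sum: (-11)·(10/21) + 1·(5/3) + (-4)·(-8/7) = 1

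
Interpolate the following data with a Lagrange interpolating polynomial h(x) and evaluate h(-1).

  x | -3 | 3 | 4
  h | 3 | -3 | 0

-25/7

Evaluate each Lagrange basis at x = -1:
L_0(-1) = (-4)·(-5)/[(-6)·(-7)] = 10/21
L_1(-1) = (2)·(-5)/[(6)·(-1)] = 5/3
L_2(-1) = (2)·(-4)/[(7)·(1)] = -8/7
Sum: 3·(10/21) + (-3)·(5/3) + 0 = -25/7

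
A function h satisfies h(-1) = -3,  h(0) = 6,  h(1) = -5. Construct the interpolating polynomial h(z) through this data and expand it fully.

h(z) = -10z^2 - z + 6

L_0(z) = z(z - 1) / [2] = (1/2)z^2 - (1/2)z
L_1(z) = (z + 1)(z - 1) / [-1] = -z^2 + 1
L_2(z) = (z + 1)z / [2] = (1/2)z^2 + (1/2)z
h(z) = (-3)·L_0 + 6·L_1 + (-5)·L_2
  (-3)·L_0(z) = -(3/2)z^2 + (3/2)z
  6·L_1(z) = -6z^2 + 6
  (-5)·L_2(z) = -(5/2)z^2 - (5/2)z
Adding term by term: -10z^2 - z + 6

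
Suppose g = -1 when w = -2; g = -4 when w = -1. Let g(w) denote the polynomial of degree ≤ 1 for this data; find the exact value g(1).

-10

Evaluate each Lagrange basis at w = 1:
L_0(1) = (2)/[(-1)] = -2
L_1(1) = (3)/[(1)] = 3
Sum: (-1)·(-2) + (-4)·(3) = -10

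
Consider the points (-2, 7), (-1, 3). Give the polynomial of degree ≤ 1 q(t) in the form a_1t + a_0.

Build the Lagrange basis polynomials:
L_0(t) = (t + 1) / [-1] = -t - 1
L_1(t) = (t + 2) / [1] = t + 2
q(t) = 7·L_0 + 3·L_1
  7·L_0(t) = -7t - 7
  3·L_1(t) = 3t + 6
Adding term by term: -4t - 1

q(t) = -4t - 1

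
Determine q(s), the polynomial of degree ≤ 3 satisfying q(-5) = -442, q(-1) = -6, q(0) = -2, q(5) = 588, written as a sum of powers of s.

q(s) = 4s^3 + 3s^2 + 3s - 2

Build the Lagrange basis polynomials:
L_0(s) = (s + 1)s(s - 5) / [-200] = -(1/200)s^3 + (1/50)s^2 + (1/40)s
L_1(s) = (s + 5)s(s - 5) / [24] = (1/24)s^3 - (25/24)s
L_2(s) = (s + 5)(s + 1)(s - 5) / [-25] = -(1/25)s^3 - (1/25)s^2 + s + 1
L_3(s) = (s + 5)(s + 1)s / [300] = (1/300)s^3 + (1/50)s^2 + (1/60)s
q(s) = (-442)·L_0 + (-6)·L_1 + (-2)·L_2 + 588·L_3
  (-442)·L_0(s) = (221/100)s^3 - (221/25)s^2 - (221/20)s
  (-6)·L_1(s) = -(1/4)s^3 + (25/4)s
  (-2)·L_2(s) = (2/25)s^3 + (2/25)s^2 - 2s - 2
  588·L_3(s) = (49/25)s^3 + (294/25)s^2 + (49/5)s
Adding term by term: 4s^3 + 3s^2 + 3s - 2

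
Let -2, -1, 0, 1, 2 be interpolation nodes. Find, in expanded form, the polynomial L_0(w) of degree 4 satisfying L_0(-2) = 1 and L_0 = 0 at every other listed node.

L_0(w) = (1/24)w^4 - (1/12)w^3 - (1/24)w^2 + (1/12)w

L_0(w) = (w + 1)w(w - 1)(w - 2) / [(-1)·(-2)·(-3)·(-4)]
       = (w^4 - 2w^3 - w^2 + 2w) / (24)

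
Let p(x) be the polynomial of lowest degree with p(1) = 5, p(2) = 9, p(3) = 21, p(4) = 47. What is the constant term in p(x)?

L_0(x) = (x - 2)(x - 3)(x - 4) / [-6] = -(1/6)x^3 + (3/2)x^2 - (13/3)x + 4
L_1(x) = (x - 1)(x - 3)(x - 4) / [2] = (1/2)x^3 - 4x^2 + (19/2)x - 6
L_2(x) = (x - 1)(x - 2)(x - 4) / [-2] = -(1/2)x^3 + (7/2)x^2 - 7x + 4
L_3(x) = (x - 1)(x - 2)(x - 3) / [6] = (1/6)x^3 - x^2 + (11/6)x - 1
p(x) = 5·L_0 + 9·L_1 + 21·L_2 + 47·L_3
Only the constant term is needed; take it from each L_i and combine:
5·(4) + 9·(-6) + 21·(4) + 47·(-1) = 3

3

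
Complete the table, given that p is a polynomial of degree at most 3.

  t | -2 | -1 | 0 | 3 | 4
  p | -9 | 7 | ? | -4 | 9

The 4 known values determine p uniquely (degree ≤ 3).
L_0(0) = (1)·(-3)·(-4)/[(-1)·(-5)·(-6)] = -2/5
L_1(0) = (2)·(-3)·(-4)/[(1)·(-4)·(-5)] = 6/5
L_2(0) = (2)·(1)·(-4)/[(5)·(4)·(-1)] = 2/5
L_3(0) = (2)·(1)·(-3)/[(6)·(5)·(1)] = -1/5
Sum: (-9)·(-2/5) + 7·(6/5) + (-4)·(2/5) + 9·(-1/5) = 43/5

43/5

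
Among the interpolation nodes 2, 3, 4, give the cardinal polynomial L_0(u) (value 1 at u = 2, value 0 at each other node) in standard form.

L_0(u) = (u - 3)(u - 4) / [(-1)·(-2)]
       = (u^2 - 7u + 12) / (2)

L_0(u) = (1/2)u^2 - (7/2)u + 6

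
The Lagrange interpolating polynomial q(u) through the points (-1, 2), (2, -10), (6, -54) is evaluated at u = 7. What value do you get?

Evaluate each Lagrange basis at u = 7:
L_0(7) = (5)·(1)/[(-3)·(-7)] = 5/21
L_1(7) = (8)·(1)/[(3)·(-4)] = -2/3
L_2(7) = (8)·(5)/[(7)·(4)] = 10/7
Sum: 2·(5/21) + (-10)·(-2/3) + (-54)·(10/7) = -70

-70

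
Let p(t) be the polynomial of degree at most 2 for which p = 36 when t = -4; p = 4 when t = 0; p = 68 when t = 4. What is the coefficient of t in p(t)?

4

L_0(t) = t(t - 4) / [32] = (1/32)t^2 - (1/8)t
L_1(t) = (t + 4)(t - 4) / [-16] = -(1/16)t^2 + 1
L_2(t) = (t + 4)t / [32] = (1/32)t^2 + (1/8)t
p(t) = 36·L_0 + 4·L_1 + 68·L_2
Only the coefficient of t is needed; take it from each L_i and combine:
36·(-1/8) + 4·(0) + 68·(1/8) = 4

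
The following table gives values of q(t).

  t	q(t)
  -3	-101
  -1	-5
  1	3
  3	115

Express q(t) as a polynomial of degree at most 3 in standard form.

Newton's divided differences:
q[-3,-1] = (-5 - (-101)) / (-1 - (-3)) = 48
q[-1,1] = (3 - (-5)) / (1 - (-1)) = 4
q[1,3] = (115 - 3) / (3 - 1) = 56
q[-3,-1,1] = (4 - 48) / (1 - (-3)) = -11
q[-1,1,3] = (56 - 4) / (3 - (-1)) = 13
q[-3,-1,1,3] = (13 - (-11)) / (3 - (-3)) = 4
q(t) = -101 + 48·(t + 3) + (-11)·(t + 3)(t + 1) + 4·(t + 3)(t + 1)(t - 1)
Expanding: q(t) = 4t^3 + t^2 - 2

q(t) = 4t^3 + t^2 - 2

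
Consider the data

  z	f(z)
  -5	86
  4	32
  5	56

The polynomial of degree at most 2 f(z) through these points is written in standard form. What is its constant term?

-4

L_0(z) = (z - 4)(z - 5) / [90] = (1/90)z^2 - (1/10)z + 2/9
L_1(z) = (z + 5)(z - 5) / [-9] = -(1/9)z^2 + 25/9
L_2(z) = (z + 5)(z - 4) / [10] = (1/10)z^2 + (1/10)z - 2
f(z) = 86·L_0 + 32·L_1 + 56·L_2
Only the constant term is needed; take it from each L_i and combine:
86·(2/9) + 32·(25/9) + 56·(-2) = -4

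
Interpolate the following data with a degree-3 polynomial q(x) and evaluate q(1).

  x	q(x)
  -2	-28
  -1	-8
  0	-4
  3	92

Evaluate each Lagrange basis at x = 1:
L_0(1) = (2)·(1)·(-2)/[(-1)·(-2)·(-5)] = 2/5
L_1(1) = (3)·(1)·(-2)/[(1)·(-1)·(-4)] = -3/2
L_2(1) = (3)·(2)·(-2)/[(2)·(1)·(-3)] = 2
L_3(1) = (3)·(2)·(1)/[(5)·(4)·(3)] = 1/10
Sum: (-28)·(2/5) + (-8)·(-3/2) + (-4)·(2) + 92·(1/10) = 2

2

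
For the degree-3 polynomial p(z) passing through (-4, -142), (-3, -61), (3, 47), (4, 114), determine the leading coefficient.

2

The leading coefficient equals the top divided difference p[-4,-3,3,4].
p[-4,-3] = (-61 - (-142)) / (-3 - (-4)) = 81
p[-3,3] = (47 - (-61)) / (3 - (-3)) = 18
p[3,4] = (114 - 47) / (4 - 3) = 67
p[-4,-3,3] = (18 - 81) / (3 - (-4)) = -9
p[-3,3,4] = (67 - 18) / (4 - (-3)) = 7
p[-4,-3,3,4] = (7 - (-9)) / (4 - (-4)) = 2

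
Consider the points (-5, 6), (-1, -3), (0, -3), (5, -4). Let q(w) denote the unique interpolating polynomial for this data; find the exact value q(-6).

239/20

Evaluate each Lagrange basis at w = -6:
L_0(-6) = (-5)·(-6)·(-11)/[(-4)·(-5)·(-10)] = 33/20
L_1(-6) = (-1)·(-6)·(-11)/[(4)·(-1)·(-6)] = -11/4
L_2(-6) = (-1)·(-5)·(-11)/[(5)·(1)·(-5)] = 11/5
L_3(-6) = (-1)·(-5)·(-6)/[(10)·(6)·(5)] = -1/10
Sum: 6·(33/20) + (-3)·(-11/4) + (-3)·(11/5) + (-4)·(-1/10) = 239/20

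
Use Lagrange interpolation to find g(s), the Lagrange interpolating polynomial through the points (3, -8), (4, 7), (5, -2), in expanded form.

L_0(s) = (s - 4)(s - 5) / [2] = (1/2)s^2 - (9/2)s + 10
L_1(s) = (s - 3)(s - 5) / [-1] = -s^2 + 8s - 15
L_2(s) = (s - 3)(s - 4) / [2] = (1/2)s^2 - (7/2)s + 6
g(s) = (-8)·L_0 + 7·L_1 + (-2)·L_2
  (-8)·L_0(s) = -4s^2 + 36s - 80
  7·L_1(s) = -7s^2 + 56s - 105
  (-2)·L_2(s) = -s^2 + 7s - 12
Adding term by term: -12s^2 + 99s - 197

g(s) = -12s^2 + 99s - 197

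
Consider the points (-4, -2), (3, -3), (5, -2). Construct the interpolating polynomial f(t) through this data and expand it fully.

Newton's divided differences:
f[-4,3] = (-3 - (-2)) / (3 - (-4)) = -1/7
f[3,5] = (-2 - (-3)) / (5 - 3) = 1/2
f[-4,3,5] = (1/2 - (-1/7)) / (5 - (-4)) = 1/14
f(t) = -2 + (-1/7)·(t + 4) + (1/14)·(t + 4)(t - 3)
Expanding: f(t) = (1/14)t^2 - (1/14)t - 24/7

f(t) = (1/14)t^2 - (1/14)t - 24/7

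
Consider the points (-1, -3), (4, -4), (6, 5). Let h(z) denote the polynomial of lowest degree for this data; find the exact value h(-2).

43/35

Using Newton's divided-difference form:
h[-1,4] = (-4 - (-3)) / (4 - (-1)) = -1/5
h[4,6] = (5 - (-4)) / (6 - 4) = 9/2
h[-1,4,6] = (9/2 - (-1/5)) / (6 - (-1)) = 47/70
h(-2) = -3 + (-1/5)·(-1) + (47/70)·(-1)·(-6) = 43/35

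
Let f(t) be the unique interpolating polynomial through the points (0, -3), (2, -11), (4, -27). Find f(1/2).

Using Newton's divided-difference form:
f[0,2] = (-11 - (-3)) / (2 - 0) = -4
f[2,4] = (-27 - (-11)) / (4 - 2) = -8
f[0,2,4] = (-8 - (-4)) / (4 - 0) = -1
f(1/2) = -3 + (-4)·(1/2) + (-1)·(1/2)·(-3/2) = -17/4

-17/4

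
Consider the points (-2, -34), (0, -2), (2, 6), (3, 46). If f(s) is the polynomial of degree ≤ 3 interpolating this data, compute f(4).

Evaluate each Lagrange basis at s = 4:
L_0(4) = (4)·(2)·(1)/[(-2)·(-4)·(-5)] = -1/5
L_1(4) = (6)·(2)·(1)/[(2)·(-2)·(-3)] = 1
L_2(4) = (6)·(4)·(1)/[(4)·(2)·(-1)] = -3
L_3(4) = (6)·(4)·(2)/[(5)·(3)·(1)] = 16/5
Sum: (-34)·(-1/5) + (-2)·(1) + 6·(-3) + 46·(16/5) = 134

134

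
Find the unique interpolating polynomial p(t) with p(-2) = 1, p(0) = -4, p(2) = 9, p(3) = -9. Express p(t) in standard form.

p(t) = -(25/12)t^3 + (9/4)t^2 + (31/3)t - 4

Build the Lagrange basis polynomials:
L_0(t) = t(t - 2)(t - 3) / [-40] = -(1/40)t^3 + (1/8)t^2 - (3/20)t
L_1(t) = (t + 2)(t - 2)(t - 3) / [12] = (1/12)t^3 - (1/4)t^2 - (1/3)t + 1
L_2(t) = (t + 2)t(t - 3) / [-8] = -(1/8)t^3 + (1/8)t^2 + (3/4)t
L_3(t) = (t + 2)t(t - 2) / [15] = (1/15)t^3 - (4/15)t
p(t) = 1·L_0 + (-4)·L_1 + 9·L_2 + (-9)·L_3
  1·L_0(t) = -(1/40)t^3 + (1/8)t^2 - (3/20)t
  (-4)·L_1(t) = -(1/3)t^3 + t^2 + (4/3)t - 4
  9·L_2(t) = -(9/8)t^3 + (9/8)t^2 + (27/4)t
  (-9)·L_3(t) = -(3/5)t^3 + (12/5)t
Adding term by term: -(25/12)t^3 + (9/4)t^2 + (31/3)t - 4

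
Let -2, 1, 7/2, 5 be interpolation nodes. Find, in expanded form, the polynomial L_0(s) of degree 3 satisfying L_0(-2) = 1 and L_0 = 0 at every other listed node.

L_0(s) = -(2/231)s^3 + (19/231)s^2 - (52/231)s + 5/33

L_0(s) = (s - 1)(s - 7/2)(s - 5) / [(-3)·(-11/2)·(-7)]
       = (s^3 - (19/2)s^2 + 26s - 35/2) / (-231/2)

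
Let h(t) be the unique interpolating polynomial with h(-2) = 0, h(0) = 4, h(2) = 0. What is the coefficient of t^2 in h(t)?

L_0(t) = t(t - 2) / [8] = (1/8)t^2 - (1/4)t
L_1(t) = (t + 2)(t - 2) / [-4] = -(1/4)t^2 + 1
L_2(t) = (t + 2)t / [8] = (1/8)t^2 + (1/4)t
h(t) = 0·L_0 + 4·L_1 + 0·L_2
Only the coefficient of t^2 is needed; take it from each L_i and combine:
0·(1/8) + 4·(-1/4) + 0·(1/8) = -1

-1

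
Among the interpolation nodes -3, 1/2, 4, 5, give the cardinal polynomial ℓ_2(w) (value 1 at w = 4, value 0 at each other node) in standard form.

ℓ_2(w) = (w + 3)(w - 1/2)(w - 5) / [(7)·(7/2)·(-1)]
       = (w^3 - (5/2)w^2 - 14w + 15/2) / (-49/2)

ℓ_2(w) = -(2/49)w^3 + (5/49)w^2 + (4/7)w - 15/49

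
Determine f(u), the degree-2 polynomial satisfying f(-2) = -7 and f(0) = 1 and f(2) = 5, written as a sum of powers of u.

f(u) = -(1/2)u^2 + 3u + 1

L_0(u) = u(u - 2) / [8] = (1/8)u^2 - (1/4)u
L_1(u) = (u + 2)(u - 2) / [-4] = -(1/4)u^2 + 1
L_2(u) = (u + 2)u / [8] = (1/8)u^2 + (1/4)u
f(u) = (-7)·L_0 + 1·L_1 + 5·L_2
  (-7)·L_0(u) = -(7/8)u^2 + (7/4)u
  1·L_1(u) = -(1/4)u^2 + 1
  5·L_2(u) = (5/8)u^2 + (5/4)u
Adding term by term: -(1/2)u^2 + 3u + 1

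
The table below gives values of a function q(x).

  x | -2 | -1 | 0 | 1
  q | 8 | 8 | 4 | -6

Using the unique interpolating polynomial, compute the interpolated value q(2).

Evaluate each Lagrange basis at x = 2:
L_0(2) = (3)·(2)·(1)/[(-1)·(-2)·(-3)] = -1
L_1(2) = (4)·(2)·(1)/[(1)·(-1)·(-2)] = 4
L_2(2) = (4)·(3)·(1)/[(2)·(1)·(-1)] = -6
L_3(2) = (4)·(3)·(2)/[(3)·(2)·(1)] = 4
Sum: 8·(-1) + 8·(4) + 4·(-6) + (-6)·(4) = -24

-24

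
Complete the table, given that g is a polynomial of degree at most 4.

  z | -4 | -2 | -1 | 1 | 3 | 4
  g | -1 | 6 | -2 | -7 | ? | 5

47/9

The 5 known values determine g uniquely (degree ≤ 4).
Evaluate each Lagrange basis at z = 3:
L_0(3) = (5)·(4)·(2)·(-1)/[(-2)·(-3)·(-5)·(-8)] = -1/6
L_1(3) = (7)·(4)·(2)·(-1)/[(2)·(-1)·(-3)·(-6)] = 14/9
L_2(3) = (7)·(5)·(2)·(-1)/[(3)·(1)·(-2)·(-5)] = -7/3
L_3(3) = (7)·(5)·(4)·(-1)/[(5)·(3)·(2)·(-3)] = 14/9
L_4(3) = (7)·(5)·(4)·(2)/[(8)·(6)·(5)·(3)] = 7/18
Sum: (-1)·(-1/6) + 6·(14/9) + (-2)·(-7/3) + (-7)·(14/9) + 5·(7/18) = 47/9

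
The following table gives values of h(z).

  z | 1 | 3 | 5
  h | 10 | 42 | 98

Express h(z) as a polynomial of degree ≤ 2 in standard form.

Build the Lagrange basis polynomials:
L_0(z) = (z - 3)(z - 5) / [8] = (1/8)z^2 - z + 15/8
L_1(z) = (z - 1)(z - 5) / [-4] = -(1/4)z^2 + (3/2)z - 5/4
L_2(z) = (z - 1)(z - 3) / [8] = (1/8)z^2 - (1/2)z + 3/8
h(z) = 10·L_0 + 42·L_1 + 98·L_2
  10·L_0(z) = (5/4)z^2 - 10z + 75/4
  42·L_1(z) = -(21/2)z^2 + 63z - 105/2
  98·L_2(z) = (49/4)z^2 - 49z + 147/4
Adding term by term: 3z^2 + 4z + 3

h(z) = 3z^2 + 4z + 3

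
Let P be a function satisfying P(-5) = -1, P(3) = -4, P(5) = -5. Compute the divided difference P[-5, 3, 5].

P[-5,3] = (-4 - (-1)) / (3 - (-5)) = -3/8
P[3,5] = (-5 - (-4)) / (5 - 3) = -1/2
P[-5,3,5] = (-1/2 - (-3/8)) / (5 - (-5)) = -1/80

-1/80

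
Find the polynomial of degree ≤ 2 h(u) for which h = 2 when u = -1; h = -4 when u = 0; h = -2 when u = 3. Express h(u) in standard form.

h(u) = (5/3)u^2 - (13/3)u - 4

Newton's divided differences:
h[-1,0] = (-4 - 2) / (0 - (-1)) = -6
h[0,3] = (-2 - (-4)) / (3 - 0) = 2/3
h[-1,0,3] = (2/3 - (-6)) / (3 - (-1)) = 5/3
h(u) = 2 + (-6)·(u + 1) + (5/3)·(u + 1)u
Expanding: h(u) = (5/3)u^2 - (13/3)u - 4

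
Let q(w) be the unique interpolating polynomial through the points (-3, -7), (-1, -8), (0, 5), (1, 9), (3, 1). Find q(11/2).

43751/256

L_0(11/2) = (13/2)·(11/2)·(9/2)·(5/2)/[(-2)·(-3)·(-4)·(-6)] = 715/256
L_1(11/2) = (17/2)·(11/2)·(9/2)·(5/2)/[(2)·(-1)·(-2)·(-4)] = -8415/256
L_2(11/2) = (17/2)·(13/2)·(9/2)·(5/2)/[(3)·(1)·(-1)·(-3)] = 1105/16
L_3(11/2) = (17/2)·(13/2)·(11/2)·(5/2)/[(4)·(2)·(1)·(-2)] = -12155/256
L_4(11/2) = (17/2)·(13/2)·(11/2)·(9/2)/[(6)·(4)·(3)·(2)] = 2431/256
Sum: (-7)·(715/256) + (-8)·(-8415/256) + 5·(1105/16) + 9·(-12155/256) + 1·(2431/256) = 43751/256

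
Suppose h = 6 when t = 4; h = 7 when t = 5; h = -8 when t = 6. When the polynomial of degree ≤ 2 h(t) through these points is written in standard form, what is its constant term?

L_0(t) = (t - 5)(t - 6) / [2] = (1/2)t^2 - (11/2)t + 15
L_1(t) = (t - 4)(t - 6) / [-1] = -t^2 + 10t - 24
L_2(t) = (t - 4)(t - 5) / [2] = (1/2)t^2 - (9/2)t + 10
h(t) = 6·L_0 + 7·L_1 + (-8)·L_2
Only the constant term is needed; take it from each L_i and combine:
6·(15) + 7·(-24) + (-8)·(10) = -158

-158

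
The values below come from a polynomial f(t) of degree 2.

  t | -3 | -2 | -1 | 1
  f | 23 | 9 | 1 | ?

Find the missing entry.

3

The 3 known values determine f uniquely (degree ≤ 2).
Evaluate each Lagrange basis at t = 1:
L_0(1) = (3)·(2)/[(-1)·(-2)] = 3
L_1(1) = (4)·(2)/[(1)·(-1)] = -8
L_2(1) = (4)·(3)/[(2)·(1)] = 6
Sum: 23·(3) + 9·(-8) + 1·(6) = 3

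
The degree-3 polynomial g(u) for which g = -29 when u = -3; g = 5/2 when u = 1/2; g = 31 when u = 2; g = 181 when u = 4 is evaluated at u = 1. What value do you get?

Evaluate each Lagrange basis at u = 1:
L_0(1) = (1/2)·(-1)·(-3)/[(-7/2)·(-5)·(-7)] = -3/245
L_1(1) = (4)·(-1)·(-3)/[(7/2)·(-3/2)·(-7/2)] = 32/49
L_2(1) = (4)·(1/2)·(-3)/[(5)·(3/2)·(-2)] = 2/5
L_3(1) = (4)·(1/2)·(-1)/[(7)·(7/2)·(2)] = -2/49
Sum: (-29)·(-3/245) + 5/2·(32/49) + 31·(2/5) + 181·(-2/49) = 7

7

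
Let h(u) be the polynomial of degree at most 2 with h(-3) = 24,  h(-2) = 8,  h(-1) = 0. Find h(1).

Using Newton's divided-difference form:
h[-3,-2] = (8 - 24) / (-2 - (-3)) = -16
h[-2,-1] = (0 - 8) / (-1 - (-2)) = -8
h[-3,-2,-1] = (-8 - (-16)) / (-1 - (-3)) = 4
h(1) = 24 + (-16)·(4) + 4·(4)·(3) = 8

8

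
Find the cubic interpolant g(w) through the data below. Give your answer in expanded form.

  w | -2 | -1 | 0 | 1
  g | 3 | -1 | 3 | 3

Build the Lagrange basis polynomials:
L_0(w) = (w + 1)w(w - 1) / [-6] = -(1/6)w^3 + (1/6)w
L_1(w) = (w + 2)w(w - 1) / [2] = (1/2)w^3 + (1/2)w^2 - w
L_2(w) = (w + 2)(w + 1)(w - 1) / [-2] = -(1/2)w^3 - w^2 + (1/2)w + 1
L_3(w) = (w + 2)(w + 1)w / [6] = (1/6)w^3 + (1/2)w^2 + (1/3)w
g(w) = 3·L_0 + (-1)·L_1 + 3·L_2 + 3·L_3
  3·L_0(w) = -(1/2)w^3 + (1/2)w
  (-1)·L_1(w) = -(1/2)w^3 - (1/2)w^2 + w
  3·L_2(w) = -(3/2)w^3 - 3w^2 + (3/2)w + 3
  3·L_3(w) = (1/2)w^3 + (3/2)w^2 + w
Adding term by term: -2w^3 - 2w^2 + 4w + 3

g(w) = -2w^3 - 2w^2 + 4w + 3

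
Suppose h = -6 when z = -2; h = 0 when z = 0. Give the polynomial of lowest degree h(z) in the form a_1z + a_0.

h(z) = 3z

L_0(z) = z / [-2] = -(1/2)z
L_1(z) = (z + 2) / [2] = (1/2)z + 1
h(z) = (-6)·L_0 + 0·L_1
  (-6)·L_0(z) = 3z
  0·L_1(z) = 0
Adding term by term: 3z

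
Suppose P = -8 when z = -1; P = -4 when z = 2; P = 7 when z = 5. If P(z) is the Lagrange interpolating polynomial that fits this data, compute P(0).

-67/9

L_0(0) = (-2)·(-5)/[(-3)·(-6)] = 5/9
L_1(0) = (1)·(-5)/[(3)·(-3)] = 5/9
L_2(0) = (1)·(-2)/[(6)·(3)] = -1/9
Sum: (-8)·(5/9) + (-4)·(5/9) + 7·(-1/9) = -67/9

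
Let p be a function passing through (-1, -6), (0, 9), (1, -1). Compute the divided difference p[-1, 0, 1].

p[-1,0] = (9 - (-6)) / (0 - (-1)) = 15
p[0,1] = (-1 - 9) / (1 - 0) = -10
p[-1,0,1] = (-10 - 15) / (1 - (-1)) = -25/2

-25/2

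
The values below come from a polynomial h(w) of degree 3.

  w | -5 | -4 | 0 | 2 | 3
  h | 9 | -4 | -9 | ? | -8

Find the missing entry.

The 4 known values determine h uniquely (degree ≤ 3).
Evaluate each Lagrange basis at w = 2:
L_0(2) = (6)·(2)·(-1)/[(-1)·(-5)·(-8)] = 3/10
L_1(2) = (7)·(2)·(-1)/[(1)·(-4)·(-7)] = -1/2
L_2(2) = (7)·(6)·(-1)/[(5)·(4)·(-3)] = 7/10
L_3(2) = (7)·(6)·(2)/[(8)·(7)·(3)] = 1/2
Sum: 9·(3/10) + (-4)·(-1/2) + (-9)·(7/10) + (-8)·(1/2) = -28/5

-28/5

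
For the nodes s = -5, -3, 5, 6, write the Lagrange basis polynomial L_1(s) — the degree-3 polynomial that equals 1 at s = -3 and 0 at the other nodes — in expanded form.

L_1(s) = (s + 5)(s - 5)(s - 6) / [(2)·(-8)·(-9)]
       = (s^3 - 6s^2 - 25s + 150) / (144)

L_1(s) = (1/144)s^3 - (1/24)s^2 - (25/144)s + 25/24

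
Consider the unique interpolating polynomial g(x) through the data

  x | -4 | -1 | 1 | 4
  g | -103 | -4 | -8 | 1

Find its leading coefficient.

Build the Lagrange basis polynomials:
L_0(x) = (x + 1)(x - 1)(x - 4) / [-120] = -(1/120)x^3 + (1/30)x^2 + (1/120)x - 1/30
L_1(x) = (x + 4)(x - 1)(x - 4) / [30] = (1/30)x^3 - (1/30)x^2 - (8/15)x + 8/15
L_2(x) = (x + 4)(x + 1)(x - 4) / [-30] = -(1/30)x^3 - (1/30)x^2 + (8/15)x + 8/15
L_3(x) = (x + 4)(x + 1)(x - 1) / [120] = (1/120)x^3 + (1/30)x^2 - (1/120)x - 1/30
g(x) = (-103)·L_0 + (-4)·L_1 + (-8)·L_2 + 1·L_3
Only the coefficient of x^3 is needed; take it from each L_i and combine:
(-103)·(-1/120) + (-4)·(1/30) + (-8)·(-1/30) + 1·(1/120) = 1

1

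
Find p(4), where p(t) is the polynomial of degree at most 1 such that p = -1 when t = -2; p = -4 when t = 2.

-11/2

L_0(4) = (2)/[(-4)] = -1/2
L_1(4) = (6)/[(4)] = 3/2
Sum: (-1)·(-1/2) + (-4)·(3/2) = -11/2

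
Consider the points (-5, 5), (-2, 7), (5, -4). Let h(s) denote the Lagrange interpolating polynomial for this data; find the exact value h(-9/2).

L_0(-9/2) = (-5/2)·(-19/2)/[(-3)·(-10)] = 19/24
L_1(-9/2) = (1/2)·(-19/2)/[(3)·(-7)] = 19/84
L_2(-9/2) = (1/2)·(-5/2)/[(10)·(7)] = -1/56
Sum: 5·(19/24) + 7·(19/84) + (-4)·(-1/56) = 943/168

943/168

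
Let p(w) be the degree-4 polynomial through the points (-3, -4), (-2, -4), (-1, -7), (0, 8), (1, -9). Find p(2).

Using Newton's divided-difference form:
p[-3,-2] = (-4 - (-4)) / (-2 - (-3)) = 0
p[-2,-1] = (-7 - (-4)) / (-1 - (-2)) = -3
p[-1,0] = (8 - (-7)) / (0 - (-1)) = 15
p[0,1] = (-9 - 8) / (1 - 0) = -17
p[-3,-2,-1] = (-3 - 0) / (-1 - (-3)) = -3/2
p[-2,-1,0] = (15 - (-3)) / (0 - (-2)) = 9
p[-1,0,1] = (-17 - 15) / (1 - (-1)) = -16
p[-3,-2,-1,0] = (9 - (-3/2)) / (0 - (-3)) = 7/2
p[-2,-1,0,1] = (-16 - 9) / (1 - (-2)) = -25/3
p[-3,-2,-1,0,1] = (-25/3 - 7/2) / (1 - (-3)) = -71/24
p(2) = -4 + 0·(5) + (-3/2)·(5)·(4) + (7/2)·(5)·(4)·(3) + (-71/24)·(5)·(4)·(3)·(2) = -179

-179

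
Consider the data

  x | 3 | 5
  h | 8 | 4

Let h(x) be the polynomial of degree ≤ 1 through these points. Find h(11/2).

L_0(11/2) = (1/2)/[(-2)] = -1/4
L_1(11/2) = (5/2)/[(2)] = 5/4
Sum: 8·(-1/4) + 4·(5/4) = 3

3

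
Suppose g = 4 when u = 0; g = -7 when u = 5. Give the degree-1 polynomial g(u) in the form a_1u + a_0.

Build the Lagrange basis polynomials:
L_0(u) = (u - 5) / [-5] = -(1/5)u + 1
L_1(u) = u / [5] = (1/5)u
g(u) = 4·L_0 + (-7)·L_1
  4·L_0(u) = -(4/5)u + 4
  (-7)·L_1(u) = -(7/5)u
Adding term by term: -(11/5)u + 4

g(u) = -(11/5)u + 4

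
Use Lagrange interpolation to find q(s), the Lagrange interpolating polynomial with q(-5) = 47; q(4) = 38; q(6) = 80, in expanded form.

q(s) = 2s^2 + s + 2

Build the Lagrange basis polynomials:
L_0(s) = (s - 4)(s - 6) / [99] = (1/99)s^2 - (10/99)s + 8/33
L_1(s) = (s + 5)(s - 6) / [-18] = -(1/18)s^2 + (1/18)s + 5/3
L_2(s) = (s + 5)(s - 4) / [22] = (1/22)s^2 + (1/22)s - 10/11
q(s) = 47·L_0 + 38·L_1 + 80·L_2
  47·L_0(s) = (47/99)s^2 - (470/99)s + 376/33
  38·L_1(s) = -(19/9)s^2 + (19/9)s + 190/3
  80·L_2(s) = (40/11)s^2 + (40/11)s - 800/11
Adding term by term: 2s^2 + s + 2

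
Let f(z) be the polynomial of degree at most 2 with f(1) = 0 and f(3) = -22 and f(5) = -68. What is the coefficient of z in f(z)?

1

Build the Lagrange basis polynomials:
L_0(z) = (z - 3)(z - 5) / [8] = (1/8)z^2 - z + 15/8
L_1(z) = (z - 1)(z - 5) / [-4] = -(1/4)z^2 + (3/2)z - 5/4
L_2(z) = (z - 1)(z - 3) / [8] = (1/8)z^2 - (1/2)z + 3/8
f(z) = 0·L_0 + (-22)·L_1 + (-68)·L_2
Only the coefficient of z is needed; take it from each L_i and combine:
0·(-1) + (-22)·(3/2) + (-68)·(-1/2) = 1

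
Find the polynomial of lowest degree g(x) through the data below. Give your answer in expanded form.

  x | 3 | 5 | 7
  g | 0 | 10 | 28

Newton's divided differences:
g[3,5] = (10 - 0) / (5 - 3) = 5
g[5,7] = (28 - 10) / (7 - 5) = 9
g[3,5,7] = (9 - 5) / (7 - 3) = 1
g(x) = 5·(x - 3) + 1·(x - 3)(x - 5)
Expanding: g(x) = x^2 - 3x

g(x) = x^2 - 3x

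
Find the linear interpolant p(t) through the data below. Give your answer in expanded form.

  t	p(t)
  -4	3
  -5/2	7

p(t) = (8/3)t + 41/3

Build the Lagrange basis polynomials:
L_0(t) = (t + 5/2) / [-3/2] = -(2/3)t - 5/3
L_1(t) = (t + 4) / [3/2] = (2/3)t + 8/3
p(t) = 3·L_0 + 7·L_1
  3·L_0(t) = -2t - 5
  7·L_1(t) = (14/3)t + 56/3
Adding term by term: (8/3)t + 41/3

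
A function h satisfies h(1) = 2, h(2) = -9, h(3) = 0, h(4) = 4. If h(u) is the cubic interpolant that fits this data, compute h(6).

-103

Using Newton's divided-difference form:
h[1,2] = (-9 - 2) / (2 - 1) = -11
h[2,3] = (0 - (-9)) / (3 - 2) = 9
h[3,4] = (4 - 0) / (4 - 3) = 4
h[1,2,3] = (9 - (-11)) / (3 - 1) = 10
h[2,3,4] = (4 - 9) / (4 - 2) = -5/2
h[1,2,3,4] = (-5/2 - 10) / (4 - 1) = -25/6
h(6) = 2 + (-11)·(5) + 10·(5)·(4) + (-25/6)·(5)·(4)·(3) = -103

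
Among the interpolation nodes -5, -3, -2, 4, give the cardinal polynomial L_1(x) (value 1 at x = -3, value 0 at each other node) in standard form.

L_1(x) = (1/14)x^3 + (3/14)x^2 - (9/7)x - 20/7

L_1(x) = (x + 5)(x + 2)(x - 4) / [(2)·(-1)·(-7)]
       = (x^3 + 3x^2 - 18x - 40) / (14)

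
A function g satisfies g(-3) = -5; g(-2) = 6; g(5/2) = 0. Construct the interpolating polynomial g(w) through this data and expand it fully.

g(w) = -(74/33)w^2 - (7/33)w + 160/11

Build the Lagrange basis polynomials:
L_0(w) = (w + 2)(w - 5/2) / [11/2] = (2/11)w^2 - (1/11)w - 10/11
L_1(w) = (w + 3)(w - 5/2) / [-9/2] = -(2/9)w^2 - (1/9)w + 5/3
L_2(w) = (w + 3)(w + 2) / [99/4] = (4/99)w^2 + (20/99)w + 8/33
g(w) = (-5)·L_0 + 6·L_1 + 0·L_2
  (-5)·L_0(w) = -(10/11)w^2 + (5/11)w + 50/11
  6·L_1(w) = -(4/3)w^2 - (2/3)w + 10
  0·L_2(w) = 0
Adding term by term: -(74/33)w^2 - (7/33)w + 160/11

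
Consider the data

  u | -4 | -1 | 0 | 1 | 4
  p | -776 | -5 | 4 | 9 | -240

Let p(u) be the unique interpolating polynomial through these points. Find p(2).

10

Evaluate each Lagrange basis at u = 2:
L_0(2) = (3)·(2)·(1)·(-2)/[(-3)·(-4)·(-5)·(-8)] = -1/40
L_1(2) = (6)·(2)·(1)·(-2)/[(3)·(-1)·(-2)·(-5)] = 4/5
L_2(2) = (6)·(3)·(1)·(-2)/[(4)·(1)·(-1)·(-4)] = -9/4
L_3(2) = (6)·(3)·(2)·(-2)/[(5)·(2)·(1)·(-3)] = 12/5
L_4(2) = (6)·(3)·(2)·(1)/[(8)·(5)·(4)·(3)] = 3/40
Sum: (-776)·(-1/40) + (-5)·(4/5) + 4·(-9/4) + 9·(12/5) + (-240)·(3/40) = 10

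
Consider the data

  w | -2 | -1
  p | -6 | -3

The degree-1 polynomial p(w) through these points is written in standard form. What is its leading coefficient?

3

The leading coefficient equals the top divided difference p[-2,-1].
p[-2,-1] = (-3 - (-6)) / (-1 - (-2)) = 3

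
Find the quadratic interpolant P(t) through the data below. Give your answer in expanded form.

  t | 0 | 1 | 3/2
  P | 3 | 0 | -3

P(t) = -2t^2 - t + 3

L_0(t) = (t - 1)(t - 3/2) / [3/2] = (2/3)t^2 - (5/3)t + 1
L_1(t) = t(t - 3/2) / [-1/2] = -2t^2 + 3t
L_2(t) = t(t - 1) / [3/4] = (4/3)t^2 - (4/3)t
P(t) = 3·L_0 + 0·L_1 + (-3)·L_2
  3·L_0(t) = 2t^2 - 5t + 3
  0·L_1(t) = 0
  (-3)·L_2(t) = -4t^2 + 4t
Adding term by term: -2t^2 - t + 3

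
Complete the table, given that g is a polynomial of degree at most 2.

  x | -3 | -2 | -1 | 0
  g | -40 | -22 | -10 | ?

The 3 known values determine g uniquely (degree ≤ 2).
L_0(0) = (2)·(1)/[(-1)·(-2)] = 1
L_1(0) = (3)·(1)/[(1)·(-1)] = -3
L_2(0) = (3)·(2)/[(2)·(1)] = 3
Sum: (-40)·(1) + (-22)·(-3) + (-10)·(3) = -4

-4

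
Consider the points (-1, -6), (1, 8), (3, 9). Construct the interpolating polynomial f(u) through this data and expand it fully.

Newton's divided differences:
f[-1,1] = (8 - (-6)) / (1 - (-1)) = 7
f[1,3] = (9 - 8) / (3 - 1) = 1/2
f[-1,1,3] = (1/2 - 7) / (3 - (-1)) = -13/8
f(u) = -6 + 7·(u + 1) + (-13/8)·(u + 1)(u - 1)
Expanding: f(u) = -(13/8)u^2 + 7u + 21/8

f(u) = -(13/8)u^2 + 7u + 21/8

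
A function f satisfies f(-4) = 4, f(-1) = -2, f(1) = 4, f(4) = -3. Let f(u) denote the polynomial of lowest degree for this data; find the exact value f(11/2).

-8011/320

Evaluate each Lagrange basis at u = 11/2:
L_0(11/2) = (13/2)·(9/2)·(3/2)/[(-3)·(-5)·(-8)] = -117/320
L_1(11/2) = (19/2)·(9/2)·(3/2)/[(3)·(-2)·(-5)] = 171/80
L_2(11/2) = (19/2)·(13/2)·(3/2)/[(5)·(2)·(-3)] = -247/80
L_3(11/2) = (19/2)·(13/2)·(9/2)/[(8)·(5)·(3)] = 741/320
Sum: 4·(-117/320) + (-2)·(171/80) + 4·(-247/80) + (-3)·(741/320) = -8011/320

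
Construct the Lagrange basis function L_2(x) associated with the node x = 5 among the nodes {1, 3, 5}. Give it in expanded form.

L_2(x) = (1/8)x^2 - (1/2)x + 3/8

L_2(x) = (x - 1)(x - 3) / [(4)·(2)]
       = (x^2 - 4x + 3) / (8)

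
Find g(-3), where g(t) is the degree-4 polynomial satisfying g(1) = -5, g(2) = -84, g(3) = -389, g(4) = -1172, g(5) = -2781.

Evaluate each Lagrange basis at t = -3:
L_0(-3) = (-5)·(-6)·(-7)·(-8)/[(-1)·(-2)·(-3)·(-4)] = 70
L_1(-3) = (-4)·(-6)·(-7)·(-8)/[(1)·(-1)·(-2)·(-3)] = -224
L_2(-3) = (-4)·(-5)·(-7)·(-8)/[(2)·(1)·(-1)·(-2)] = 280
L_3(-3) = (-4)·(-5)·(-6)·(-8)/[(3)·(2)·(1)·(-1)] = -160
L_4(-3) = (-4)·(-5)·(-6)·(-7)/[(4)·(3)·(2)·(1)] = 35
Sum: (-5)·(70) + (-84)·(-224) + (-389)·(280) + (-1172)·(-160) + (-2781)·(35) = -269

-269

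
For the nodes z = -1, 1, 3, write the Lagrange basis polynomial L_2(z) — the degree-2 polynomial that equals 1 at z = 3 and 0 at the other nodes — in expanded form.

L_2(z) = (z + 1)(z - 1) / [(4)·(2)]
       = (z^2 - 1) / (8)

L_2(z) = (1/8)z^2 - 1/8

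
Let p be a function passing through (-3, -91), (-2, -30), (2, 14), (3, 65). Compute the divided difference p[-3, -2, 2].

-10

p[-3,-2] = (-30 - (-91)) / (-2 - (-3)) = 61
p[-2,2] = (14 - (-30)) / (2 - (-2)) = 11
p[-3,-2,2] = (11 - 61) / (2 - (-3)) = -10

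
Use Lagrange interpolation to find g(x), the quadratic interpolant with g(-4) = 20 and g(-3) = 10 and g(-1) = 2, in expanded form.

g(x) = 2x^2 + 4x + 4

Build the Lagrange basis polynomials:
L_0(x) = (x + 3)(x + 1) / [3] = (1/3)x^2 + (4/3)x + 1
L_1(x) = (x + 4)(x + 1) / [-2] = -(1/2)x^2 - (5/2)x - 2
L_2(x) = (x + 4)(x + 3) / [6] = (1/6)x^2 + (7/6)x + 2
g(x) = 20·L_0 + 10·L_1 + 2·L_2
  20·L_0(x) = (20/3)x^2 + (80/3)x + 20
  10·L_1(x) = -5x^2 - 25x - 20
  2·L_2(x) = (1/3)x^2 + (7/3)x + 4
Adding term by term: 2x^2 + 4x + 4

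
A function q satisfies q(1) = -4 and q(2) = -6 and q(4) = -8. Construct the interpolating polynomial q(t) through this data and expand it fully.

q(t) = (1/3)t^2 - 3t - 4/3

Build the Lagrange basis polynomials:
L_0(t) = (t - 2)(t - 4) / [3] = (1/3)t^2 - 2t + 8/3
L_1(t) = (t - 1)(t - 4) / [-2] = -(1/2)t^2 + (5/2)t - 2
L_2(t) = (t - 1)(t - 2) / [6] = (1/6)t^2 - (1/2)t + 1/3
q(t) = (-4)·L_0 + (-6)·L_1 + (-8)·L_2
  (-4)·L_0(t) = -(4/3)t^2 + 8t - 32/3
  (-6)·L_1(t) = 3t^2 - 15t + 12
  (-8)·L_2(t) = -(4/3)t^2 + 4t - 8/3
Adding term by term: (1/3)t^2 - 3t - 4/3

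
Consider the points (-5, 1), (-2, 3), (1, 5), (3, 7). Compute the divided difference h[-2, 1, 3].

h[-2,1] = (5 - 3) / (1 - (-2)) = 2/3
h[1,3] = (7 - 5) / (3 - 1) = 1
h[-2,1,3] = (1 - 2/3) / (3 - (-2)) = 1/15

1/15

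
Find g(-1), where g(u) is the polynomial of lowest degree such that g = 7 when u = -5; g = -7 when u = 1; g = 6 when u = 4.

-223/27

Evaluate each Lagrange basis at u = -1:
L_0(-1) = (-2)·(-5)/[(-6)·(-9)] = 5/27
L_1(-1) = (4)·(-5)/[(6)·(-3)] = 10/9
L_2(-1) = (4)·(-2)/[(9)·(3)] = -8/27
Sum: 7·(5/27) + (-7)·(10/9) + 6·(-8/27) = -223/27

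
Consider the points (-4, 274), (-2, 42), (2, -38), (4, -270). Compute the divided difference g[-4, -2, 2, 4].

-4

g[-4,-2] = (42 - 274) / (-2 - (-4)) = -116
g[-2,2] = (-38 - 42) / (2 - (-2)) = -20
g[2,4] = (-270 - (-38)) / (4 - 2) = -116
g[-4,-2,2] = (-20 - (-116)) / (2 - (-4)) = 16
g[-2,2,4] = (-116 - (-20)) / (4 - (-2)) = -16
g[-4,-2,2,4] = (-16 - 16) / (4 - (-4)) = -4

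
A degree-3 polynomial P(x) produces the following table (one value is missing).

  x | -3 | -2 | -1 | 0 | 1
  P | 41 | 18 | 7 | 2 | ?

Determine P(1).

-3

The 4 known values determine P uniquely (degree ≤ 3).
Evaluate each Lagrange basis at x = 1:
L_0(1) = (3)·(2)·(1)/[(-1)·(-2)·(-3)] = -1
L_1(1) = (4)·(2)·(1)/[(1)·(-1)·(-2)] = 4
L_2(1) = (4)·(3)·(1)/[(2)·(1)·(-1)] = -6
L_3(1) = (4)·(3)·(2)/[(3)·(2)·(1)] = 4
Sum: 41·(-1) + 18·(4) + 7·(-6) + 2·(4) = -3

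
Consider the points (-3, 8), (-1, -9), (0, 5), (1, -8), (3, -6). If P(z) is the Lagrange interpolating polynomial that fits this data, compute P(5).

1820/3

L_0(5) = (6)·(5)·(4)·(2)/[(-2)·(-3)·(-4)·(-6)] = 5/3
L_1(5) = (8)·(5)·(4)·(2)/[(2)·(-1)·(-2)·(-4)] = -20
L_2(5) = (8)·(6)·(4)·(2)/[(3)·(1)·(-1)·(-3)] = 128/3
L_3(5) = (8)·(6)·(5)·(2)/[(4)·(2)·(1)·(-2)] = -30
L_4(5) = (8)·(6)·(5)·(4)/[(6)·(4)·(3)·(2)] = 20/3
Sum: 8·(5/3) + (-9)·(-20) + 5·(128/3) + (-8)·(-30) + (-6)·(20/3) = 1820/3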